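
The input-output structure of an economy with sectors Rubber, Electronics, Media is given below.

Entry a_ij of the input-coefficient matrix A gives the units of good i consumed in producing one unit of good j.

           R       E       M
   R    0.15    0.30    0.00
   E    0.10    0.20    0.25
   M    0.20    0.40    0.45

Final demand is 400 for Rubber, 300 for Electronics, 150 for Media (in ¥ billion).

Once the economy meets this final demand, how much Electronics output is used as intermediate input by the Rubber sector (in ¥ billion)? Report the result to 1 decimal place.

z_ER = 76.4

I − A =
  [   0.85    -0.30     0.00]
  [  -0.10     0.80    -0.25]
  [  -0.20    -0.40     0.55]
Cofactors of I−A, C_ij = (−1)^(i+j)·(minor ij) (rows/columns in the sector order above):
  C_11 = (0.80)(0.55) − (-0.25)(-0.40) = 0.3400
  C_12 = −[(-0.10)(0.55) − (-0.25)(-0.20)] = 0.1050
  C_13 = (-0.10)(-0.40) − (0.80)(-0.20) = 0.2000
  C_21 = −[(-0.30)(0.55) − (0.00)(-0.40)] = 0.1650
  C_22 = (0.85)(0.55) − (0.00)(-0.20) = 0.4675
  C_23 = −[(0.85)(-0.40) − (-0.30)(-0.20)] = 0.4000
  C_31 = (-0.30)(-0.25) − (0.00)(0.80) = 0.0750
  C_32 = −[(0.85)(-0.25) − (0.00)(-0.10)] = 0.2125
  C_33 = (0.85)(0.80) − (-0.30)(-0.10) = 0.6500
det(I−A) = Σ_j (I−A)_1j·C_1j = (0.85)(0.3400) + (-0.30)(0.1050) + (0.00)(0.2000) = 0.2575
adj(I−A) = Cᵀ =
  [ 0.3400   0.1650   0.0750]
  [ 0.1050   0.4675   0.2125]
  [ 0.2000   0.4000   0.6500]
(I − A)⁻¹ = adj(I−A) / det(I−A) ≈
  [   1.3204     0.6408     0.2913]
  [   0.4078     1.8155     0.8252]
  [   0.7767     1.5534     2.5243]
First solve x = (I − A)⁻¹ d = adj(I−A)·d / det(I−A); in particular x_R = (0.3400·400 + 0.1650·300 + 0.0750·150) / 0.2575 = 196.75 / 0.2575 ≈ 764.078.
Intermediate flow from E to R: z_ER = a_ER · x_R = 0.10 × 196.75 / 0.2575 = 19.675 / 0.2575 ≈ 76.4.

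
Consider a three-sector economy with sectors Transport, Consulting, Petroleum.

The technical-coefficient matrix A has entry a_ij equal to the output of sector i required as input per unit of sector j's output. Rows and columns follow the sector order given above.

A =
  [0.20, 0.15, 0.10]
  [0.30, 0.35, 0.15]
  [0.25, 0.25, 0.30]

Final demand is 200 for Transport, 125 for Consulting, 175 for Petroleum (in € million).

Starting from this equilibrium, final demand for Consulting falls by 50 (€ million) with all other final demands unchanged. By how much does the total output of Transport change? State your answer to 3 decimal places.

Δx_T = -23.799

I − A =
  [   0.80    -0.15    -0.10]
  [  -0.30     0.65    -0.15]
  [  -0.25    -0.25     0.70]
Cofactors of I−A, C_ij = (−1)^(i+j)·(minor ij) (rows/columns in the sector order above):
  C_11 = (0.65)(0.70) − (-0.15)(-0.25) = 0.4175
  C_12 = −[(-0.30)(0.70) − (-0.15)(-0.25)] = 0.2475
  C_13 = (-0.30)(-0.25) − (0.65)(-0.25) = 0.2375
  C_21 = −[(-0.15)(0.70) − (-0.10)(-0.25)] = 0.1300
  C_22 = (0.80)(0.70) − (-0.10)(-0.25) = 0.5350
  C_23 = −[(0.80)(-0.25) − (-0.15)(-0.25)] = 0.2375
  C_31 = (-0.15)(-0.15) − (-0.10)(0.65) = 0.0875
  C_32 = −[(0.80)(-0.15) − (-0.10)(-0.30)] = 0.1500
  C_33 = (0.80)(0.65) − (-0.15)(-0.30) = 0.4750
det(I−A) = Σ_j (I−A)_1j·C_1j = (0.80)(0.4175) + (-0.15)(0.2475) + (-0.10)(0.2375) = 0.273125
adj(I−A) = Cᵀ =
  [ 0.4175   0.1300   0.0875]
  [ 0.2475   0.5350   0.1500]
  [ 0.2375   0.2375   0.4750]
(I − A)⁻¹ = adj(I−A) / det(I−A) ≈
  [   1.5286     0.4760     0.3204]
  [   0.9062     1.9588     0.5492]
  [   0.8696     0.8696     1.7391]
Δx = (I − A)⁻¹ Δd with Δd having -50 in the Consulting component and 0 elsewhere.
So Δx_T = L_TC · (-50), where L_TC = adj(I−A)_TC / det(I−A) = 0.1300 / 0.273125.
Δx_T = 0.1300 × (-50) / 0.273125 = -6.50 / 0.273125 ≈ -23.799.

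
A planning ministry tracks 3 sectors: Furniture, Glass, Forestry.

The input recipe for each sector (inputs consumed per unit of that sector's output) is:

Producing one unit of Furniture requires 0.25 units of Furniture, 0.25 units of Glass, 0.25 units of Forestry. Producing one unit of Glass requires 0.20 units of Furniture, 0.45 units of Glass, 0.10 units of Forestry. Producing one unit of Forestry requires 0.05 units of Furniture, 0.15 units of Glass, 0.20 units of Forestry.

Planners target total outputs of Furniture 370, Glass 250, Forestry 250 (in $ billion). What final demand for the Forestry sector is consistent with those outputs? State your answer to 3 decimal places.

I − A =
  [   0.75    -0.20    -0.05]
  [  -0.25     0.55    -0.15]
  [  -0.25    -0.10     0.80]
d = (I − A) x:
  d_1 = (+0.75)·370 + (-0.20)·250 + (-0.05)·250 = 215.000
  d_2 = (-0.25)·370 + (+0.55)·250 + (-0.15)·250 = 7.500
  d_3 = (-0.25)·370 + (-0.10)·250 + (+0.80)·250 = 82.500

d_3 = 82.500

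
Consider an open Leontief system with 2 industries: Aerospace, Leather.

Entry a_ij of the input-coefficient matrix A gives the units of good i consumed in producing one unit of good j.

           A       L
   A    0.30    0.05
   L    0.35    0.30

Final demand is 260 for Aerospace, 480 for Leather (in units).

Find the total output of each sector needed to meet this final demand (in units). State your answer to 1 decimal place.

I − A =
  [   0.70    -0.05]
  [  -0.35     0.70]
det(I−A) = (0.70)(0.70) − (-0.05)(-0.35) = 0.4725
adj(I−A) = [[0.70, 0.05], [0.35, 0.70]]
(I − A)⁻¹ = adj(I−A) / det(I−A) ≈
  [   1.4815     0.1058]
  [   0.7407     1.4815]
x = (I − A)⁻¹ d = adj(I−A)·d / det(I−A), with det(I−A) = 0.4725:
  x_A = (0.70·260 + 0.05·480) / 0.4725 = 206.00 / 0.4725 ≈ 436.0
  x_L = (0.35·260 + 0.70·480) / 0.4725 = 427.00 / 0.4725 ≈ 903.7

x_A = 436.0, x_L = 903.7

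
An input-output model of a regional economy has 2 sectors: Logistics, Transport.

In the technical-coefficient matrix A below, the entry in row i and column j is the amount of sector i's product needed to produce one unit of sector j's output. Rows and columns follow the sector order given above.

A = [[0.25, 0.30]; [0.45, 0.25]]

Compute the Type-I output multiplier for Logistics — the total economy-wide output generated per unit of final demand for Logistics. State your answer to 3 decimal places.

I − A =
  [   0.75    -0.30]
  [  -0.45     0.75]
det(I−A) = (0.75)(0.75) − (-0.30)(-0.45) = 0.4275
adj(I−A) = [[0.75, 0.30], [0.45, 0.75]]
(I − A)⁻¹ = adj(I−A) / det(I−A) ≈
  [   1.7544     0.7018]
  [   1.0526     1.7544]
The output multiplier for sector j is the column-j sum of the Leontief inverse (I − A)⁻¹ = adj(I−A) / det(I−A).
Column L of adj(I−A): (0.75, 0.45); det(I−A) = 0.4275.
m_L = (0.75 + 0.45) / 0.4275 = 1.20 / 0.4275 ≈ 2.807.

m_L = 2.807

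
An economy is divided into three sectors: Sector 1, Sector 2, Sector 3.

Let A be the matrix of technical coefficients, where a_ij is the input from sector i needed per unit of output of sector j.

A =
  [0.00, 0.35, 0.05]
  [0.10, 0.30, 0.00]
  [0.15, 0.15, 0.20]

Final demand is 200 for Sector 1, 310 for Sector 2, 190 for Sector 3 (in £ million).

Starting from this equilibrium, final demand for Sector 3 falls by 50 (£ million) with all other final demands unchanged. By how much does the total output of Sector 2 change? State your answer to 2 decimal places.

I − A =
  [   1.00    -0.35    -0.05]
  [  -0.10     0.70     0.00]
  [  -0.15    -0.15     0.80]
Cofactors of I−A, C_ij = (−1)^(i+j)·(minor ij) (rows/columns in the sector order above):
  C_11 = (0.70)(0.80) − (0.00)(-0.15) = 0.5600
  C_12 = −[(-0.10)(0.80) − (0.00)(-0.15)] = 0.0800
  C_13 = (-0.10)(-0.15) − (0.70)(-0.15) = 0.1200
  C_21 = −[(-0.35)(0.80) − (-0.05)(-0.15)] = 0.2875
  C_22 = (1.00)(0.80) − (-0.05)(-0.15) = 0.7925
  C_23 = −[(1.00)(-0.15) − (-0.35)(-0.15)] = 0.2025
  C_31 = (-0.35)(0.00) − (-0.05)(0.70) = 0.0350
  C_32 = −[(1.00)(0.00) − (-0.05)(-0.10)] = 0.0050
  C_33 = (1.00)(0.70) − (-0.35)(-0.10) = 0.6650
det(I−A) = Σ_j (I−A)_1j·C_1j = (1.00)(0.5600) + (-0.35)(0.0800) + (-0.05)(0.1200) = 0.5260
adj(I−A) = Cᵀ =
  [ 0.5600   0.2875   0.0350]
  [ 0.0800   0.7925   0.0050]
  [ 0.1200   0.2025   0.6650]
(I − A)⁻¹ = adj(I−A) / det(I−A) ≈
  [   1.0646     0.5466     0.0665]
  [   0.1521     1.5067     0.0095]
  [   0.2281     0.3850     1.2643]
Δx = (I − A)⁻¹ Δd with Δd having -50 in the Sector 3 component and 0 elsewhere.
So Δx_2 = L_23 · (-50), where L_23 = adj(I−A)_23 / det(I−A) = 0.0050 / 0.5260.
Δx_2 = 0.0050 × (-50) / 0.5260 = -0.25 / 0.5260 ≈ -0.48.

Δx_2 = -0.48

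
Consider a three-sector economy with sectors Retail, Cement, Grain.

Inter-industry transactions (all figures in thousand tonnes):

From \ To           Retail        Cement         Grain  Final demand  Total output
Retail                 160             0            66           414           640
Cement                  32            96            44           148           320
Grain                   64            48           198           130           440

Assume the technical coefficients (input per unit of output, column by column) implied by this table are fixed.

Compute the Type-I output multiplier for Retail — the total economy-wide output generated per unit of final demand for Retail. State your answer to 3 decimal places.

Technical coefficients a_ij = z_ij / X_j:
  a_RR = 160/640 = 0.25, a_CR = 32/640 = 0.05, a_GR = 64/640 = 0.10
  a_RC = 0/320 = 0.00, a_CC = 96/320 = 0.30, a_GC = 48/320 = 0.15
  a_RG = 66/440 = 0.15, a_CG = 44/440 = 0.10, a_GG = 198/440 = 0.45
I − A =
  [   0.75     0.00    -0.15]
  [  -0.05     0.70    -0.10]
  [  -0.10    -0.15     0.55]
Cofactors of I−A, C_ij = (−1)^(i+j)·(minor ij) (rows/columns in the sector order above):
  C_11 = (0.70)(0.55) − (-0.10)(-0.15) = 0.3700
  C_12 = −[(-0.05)(0.55) − (-0.10)(-0.10)] = 0.0375
  C_13 = (-0.05)(-0.15) − (0.70)(-0.10) = 0.0775
  C_21 = −[(0.00)(0.55) − (-0.15)(-0.15)] = 0.0225
  C_22 = (0.75)(0.55) − (-0.15)(-0.10) = 0.3975
  C_23 = −[(0.75)(-0.15) − (0.00)(-0.10)] = 0.1125
  C_31 = (0.00)(-0.10) − (-0.15)(0.70) = 0.1050
  C_32 = −[(0.75)(-0.10) − (-0.15)(-0.05)] = 0.0825
  C_33 = (0.75)(0.70) − (0.00)(-0.05) = 0.5250
det(I−A) = Σ_j (I−A)_1j·C_1j = (0.75)(0.3700) + (0.00)(0.0375) + (-0.15)(0.0775) = 0.265875
adj(I−A) = Cᵀ =
  [ 0.3700   0.0225   0.1050]
  [ 0.0375   0.3975   0.0825]
  [ 0.0775   0.1125   0.5250]
(I − A)⁻¹ = adj(I−A) / det(I−A) ≈
  [   1.3916     0.0846     0.3949]
  [   0.1410     1.4951     0.3103]
  [   0.2915     0.4231     1.9746]
The output multiplier for sector j is the column-j sum of the Leontief inverse (I − A)⁻¹ = adj(I−A) / det(I−A).
Column R of adj(I−A): (0.3700, 0.0375, 0.0775); det(I−A) = 0.265875.
m_R = (0.3700 + 0.0375 + 0.0775) / 0.265875 = 0.485 / 0.265875 ≈ 1.824.

m_R = 1.824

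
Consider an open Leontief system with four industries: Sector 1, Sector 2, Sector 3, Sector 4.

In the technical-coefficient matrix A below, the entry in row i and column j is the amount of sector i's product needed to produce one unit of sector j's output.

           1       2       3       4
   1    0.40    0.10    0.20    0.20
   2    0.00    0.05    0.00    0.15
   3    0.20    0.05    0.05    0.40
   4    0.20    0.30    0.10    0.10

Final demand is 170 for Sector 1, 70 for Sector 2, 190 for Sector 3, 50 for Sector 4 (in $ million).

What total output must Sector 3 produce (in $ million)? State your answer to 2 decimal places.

x_3 = 427.02

I − A =
  [   0.60    -0.10    -0.20    -0.20]
  [   0.00     0.95     0.00    -0.15]
  [  -0.20    -0.05     0.95    -0.40]
  [  -0.20    -0.30    -0.10     0.90]
Compute the cofactors C_ij = (−1)^(i+j)·(3×3 minor ij) of I−A; the adjugate is their transpose:
adj(I−A) = Cᵀ =
  [ 0.73075   0.17250   0.18250   0.27225]
  [ 0.03150   0.39500   0.01500   0.07950]
  [ 0.23950   0.13500   0.44500   0.27350]
  [ 0.19950   0.18500   0.09500   0.50350]
det(I−A) = Σ_j (I−A)_1j·C_1j = (0.60)(0.73075) + (-0.10)(0.03150) + (-0.20)(0.23950) + (-0.20)(0.19950) = 0.3475
(I − A)⁻¹ = adj(I−A) / det(I−A) ≈
  [   2.1029     0.4964     0.5252     0.7835]
  [   0.0906     1.1367     0.0432     0.2288]
  [   0.6892     0.3885     1.2806     0.7871]
  [   0.5741     0.5324     0.2734     1.4489]
x = (I − A)⁻¹ d = adj(I−A)·d / det(I−A), with det(I−A) = 0.3475:
  x_1 = (0.73075·170 + 0.17250·70 + 0.18250·190 + 0.27225·50) / 0.3475 = 184.59 / 0.3475 ≈ 531.19
  x_2 = (0.03150·170 + 0.39500·70 + 0.01500·190 + 0.07950·50) / 0.3475 = 39.83 / 0.3475 ≈ 114.62
  x_3 = (0.23950·170 + 0.13500·70 + 0.44500·190 + 0.27350·50) / 0.3475 = 148.39 / 0.3475 ≈ 427.02
  x_4 = (0.19950·170 + 0.18500·70 + 0.09500·190 + 0.50350·50) / 0.3475 = 90.09 / 0.3475 ≈ 259.25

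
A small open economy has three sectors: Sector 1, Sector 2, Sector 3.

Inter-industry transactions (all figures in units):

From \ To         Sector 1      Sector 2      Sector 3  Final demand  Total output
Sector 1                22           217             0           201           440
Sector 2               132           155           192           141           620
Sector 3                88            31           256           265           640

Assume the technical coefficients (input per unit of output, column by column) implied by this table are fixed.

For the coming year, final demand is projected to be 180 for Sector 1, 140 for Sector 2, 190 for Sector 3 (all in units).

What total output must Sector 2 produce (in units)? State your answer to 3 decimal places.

Technical coefficients a_ij = z_ij / X_j:
  a_11 = 22/440 = 0.05, a_21 = 132/440 = 0.30, a_31 = 88/440 = 0.20
  a_12 = 217/620 = 0.35, a_22 = 155/620 = 0.25, a_32 = 31/620 = 0.05
  a_13 = 0/640 = 0.00, a_23 = 192/640 = 0.30, a_33 = 256/640 = 0.40
I − A =
  [   0.95    -0.35     0.00]
  [  -0.30     0.75    -0.30]
  [  -0.20    -0.05     0.60]
Cofactors of I−A, C_ij = (−1)^(i+j)·(minor ij) (rows/columns in the sector order above):
  C_11 = (0.75)(0.60) − (-0.30)(-0.05) = 0.4350
  C_12 = −[(-0.30)(0.60) − (-0.30)(-0.20)] = 0.2400
  C_13 = (-0.30)(-0.05) − (0.75)(-0.20) = 0.1650
  C_21 = −[(-0.35)(0.60) − (0.00)(-0.05)] = 0.2100
  C_22 = (0.95)(0.60) − (0.00)(-0.20) = 0.5700
  C_23 = −[(0.95)(-0.05) − (-0.35)(-0.20)] = 0.1175
  C_31 = (-0.35)(-0.30) − (0.00)(0.75) = 0.1050
  C_32 = −[(0.95)(-0.30) − (0.00)(-0.30)] = 0.2850
  C_33 = (0.95)(0.75) − (-0.35)(-0.30) = 0.6075
det(I−A) = Σ_j (I−A)_1j·C_1j = (0.95)(0.4350) + (-0.35)(0.2400) + (0.00)(0.1650) = 0.32925
adj(I−A) = Cᵀ =
  [ 0.4350   0.2100   0.1050]
  [ 0.2400   0.5700   0.2850]
  [ 0.1650   0.1175   0.6075]
(I − A)⁻¹ = adj(I−A) / det(I−A) ≈
  [   1.3212     0.6378     0.3189]
  [   0.7289     1.7312     0.8656]
  [   0.5011     0.3569     1.8451]
x = (I − A)⁻¹ d = adj(I−A)·d / det(I−A), with det(I−A) = 0.32925:
  x_1 = (0.4350·180 + 0.2100·140 + 0.1050·190) / 0.32925 = 127.65 / 0.32925 ≈ 387.699
  x_2 = (0.2400·180 + 0.5700·140 + 0.2850·190) / 0.32925 = 177.15 / 0.32925 ≈ 538.041
  x_3 = (0.1650·180 + 0.1175·140 + 0.6075·190) / 0.32925 = 161.575 / 0.32925 ≈ 490.737

x_2 = 538.041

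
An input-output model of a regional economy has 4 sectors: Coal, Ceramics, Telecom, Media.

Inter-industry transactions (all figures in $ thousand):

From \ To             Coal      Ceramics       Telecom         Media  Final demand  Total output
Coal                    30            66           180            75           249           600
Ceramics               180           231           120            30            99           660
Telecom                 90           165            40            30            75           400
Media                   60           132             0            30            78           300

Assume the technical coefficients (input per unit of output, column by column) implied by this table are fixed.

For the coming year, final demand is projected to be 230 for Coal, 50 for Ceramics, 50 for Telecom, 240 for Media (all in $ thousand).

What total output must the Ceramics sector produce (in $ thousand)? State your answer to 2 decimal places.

x_2 = 602.57

Technical coefficients a_ij = z_ij / X_j:
  a_11 = 30/600 = 0.05, a_21 = 180/600 = 0.30, a_31 = 90/600 = 0.15, a_41 = 60/600 = 0.10
  a_12 = 66/660 = 0.10, a_22 = 231/660 = 0.35, a_32 = 165/660 = 0.25, a_42 = 132/660 = 0.20
  a_13 = 180/400 = 0.45, a_23 = 120/400 = 0.30, a_33 = 40/400 = 0.10, a_43 = 0/400 = 0.00
  a_14 = 75/300 = 0.25, a_24 = 30/300 = 0.10, a_34 = 30/300 = 0.10, a_44 = 30/300 = 0.10
I − A =
  [   0.95    -0.10    -0.45    -0.25]
  [  -0.30     0.65    -0.30    -0.10]
  [  -0.15    -0.25     0.90    -0.10]
  [  -0.10    -0.20     0.00     0.90]
Compute the cofactors C_ij = (−1)^(i+j)·(3×3 minor ij) of I−A; the adjugate is their transpose:
adj(I−A) = Cᵀ =
  [ 0.435000   0.236250   0.296250   0.180000]
  [ 0.295500   0.681750   0.375000   0.199500]
  [ 0.167250   0.248500   0.477500   0.127125]
  [ 0.114000   0.177750   0.116250   0.375375]
det(I−A) = Σ_j (I−A)_1j·C_1j = (0.95)(0.435000) + (-0.10)(0.295500) + (-0.45)(0.167250) + (-0.25)(0.114000) = 0.2799375
(I − A)⁻¹ = adj(I−A) / det(I−A) ≈
  [   1.5539     0.8439     1.0583     0.6430]
  [   1.0556     2.4354     1.3396     0.7127]
  [   0.5975     0.8877     1.7057     0.4541]
  [   0.4072     0.6350     0.4153     1.3409]
x = (I − A)⁻¹ d = adj(I−A)·d / det(I−A), with det(I−A) = 0.2799375:
  x_1 = (0.435000·230 + 0.236250·50 + 0.296250·50 + 0.180000·240) / 0.2799375 = 169.875 / 0.2799375 ≈ 606.83
  x_2 = (0.295500·230 + 0.681750·50 + 0.375000·50 + 0.199500·240) / 0.2799375 = 168.6825 / 0.2799375 ≈ 602.57
  x_3 = (0.167250·230 + 0.248500·50 + 0.477500·50 + 0.127125·240) / 0.2799375 = 105.2775 / 0.2799375 ≈ 376.08
  x_4 = (0.114000·230 + 0.177750·50 + 0.116250·50 + 0.375375·240) / 0.2799375 = 131.01 / 0.2799375 ≈ 468.00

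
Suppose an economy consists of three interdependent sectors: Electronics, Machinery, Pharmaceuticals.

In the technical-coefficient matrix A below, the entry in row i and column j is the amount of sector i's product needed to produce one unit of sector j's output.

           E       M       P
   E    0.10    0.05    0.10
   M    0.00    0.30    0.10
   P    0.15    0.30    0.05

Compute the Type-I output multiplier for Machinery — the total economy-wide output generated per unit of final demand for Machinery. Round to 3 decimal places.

I − A =
  [   0.90    -0.05    -0.10]
  [   0.00     0.70    -0.10]
  [  -0.15    -0.30     0.95]
Cofactors of I−A, C_ij = (−1)^(i+j)·(minor ij) (rows/columns in the sector order above):
  C_11 = (0.70)(0.95) − (-0.10)(-0.30) = 0.6350
  C_12 = −[(0.00)(0.95) − (-0.10)(-0.15)] = 0.0150
  C_13 = (0.00)(-0.30) − (0.70)(-0.15) = 0.1050
  C_21 = −[(-0.05)(0.95) − (-0.10)(-0.30)] = 0.0775
  C_22 = (0.90)(0.95) − (-0.10)(-0.15) = 0.8400
  C_23 = −[(0.90)(-0.30) − (-0.05)(-0.15)] = 0.2775
  C_31 = (-0.05)(-0.10) − (-0.10)(0.70) = 0.0750
  C_32 = −[(0.90)(-0.10) − (-0.10)(0.00)] = 0.0900
  C_33 = (0.90)(0.70) − (-0.05)(0.00) = 0.6300
det(I−A) = Σ_j (I−A)_1j·C_1j = (0.90)(0.6350) + (-0.05)(0.0150) + (-0.10)(0.1050) = 0.56025
adj(I−A) = Cᵀ =
  [ 0.6350   0.0775   0.0750]
  [ 0.0150   0.8400   0.0900]
  [ 0.1050   0.2775   0.6300]
(I − A)⁻¹ = adj(I−A) / det(I−A) ≈
  [   1.1334     0.1383     0.1339]
  [   0.0268     1.4993     0.1606]
  [   0.1874     0.4953     1.1245]
The output multiplier for sector j is the column-j sum of the Leontief inverse (I − A)⁻¹ = adj(I−A) / det(I−A).
Column M of adj(I−A): (0.0775, 0.8400, 0.2775); det(I−A) = 0.56025.
m_M = (0.0775 + 0.8400 + 0.2775) / 0.56025 = 1.195 / 0.56025 ≈ 2.133.

m_M = 2.133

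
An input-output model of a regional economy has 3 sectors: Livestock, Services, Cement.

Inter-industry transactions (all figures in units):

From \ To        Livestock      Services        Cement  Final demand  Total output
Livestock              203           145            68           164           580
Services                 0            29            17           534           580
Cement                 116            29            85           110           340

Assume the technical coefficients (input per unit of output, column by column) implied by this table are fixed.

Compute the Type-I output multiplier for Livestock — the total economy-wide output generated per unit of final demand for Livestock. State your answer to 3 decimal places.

Technical coefficients a_ij = z_ij / X_j:
  a_11 = 203/580 = 0.35, a_21 = 0/580 = 0.00, a_31 = 116/580 = 0.20
  a_12 = 145/580 = 0.25, a_22 = 29/580 = 0.05, a_32 = 29/580 = 0.05
  a_13 = 68/340 = 0.20, a_23 = 17/340 = 0.05, a_33 = 85/340 = 0.25
I − A =
  [   0.65    -0.25    -0.20]
  [   0.00     0.95    -0.05]
  [  -0.20    -0.05     0.75]
Cofactors of I−A, C_ij = (−1)^(i+j)·(minor ij) (rows/columns in the sector order above):
  C_11 = (0.95)(0.75) − (-0.05)(-0.05) = 0.7100
  C_12 = −[(0.00)(0.75) − (-0.05)(-0.20)] = 0.0100
  C_13 = (0.00)(-0.05) − (0.95)(-0.20) = 0.1900
  C_21 = −[(-0.25)(0.75) − (-0.20)(-0.05)] = 0.1975
  C_22 = (0.65)(0.75) − (-0.20)(-0.20) = 0.4475
  C_23 = −[(0.65)(-0.05) − (-0.25)(-0.20)] = 0.0825
  C_31 = (-0.25)(-0.05) − (-0.20)(0.95) = 0.2025
  C_32 = −[(0.65)(-0.05) − (-0.20)(0.00)] = 0.0325
  C_33 = (0.65)(0.95) − (-0.25)(0.00) = 0.6175
det(I−A) = Σ_j (I−A)_1j·C_1j = (0.65)(0.7100) + (-0.25)(0.0100) + (-0.20)(0.1900) = 0.4210
adj(I−A) = Cᵀ =
  [ 0.7100   0.1975   0.2025]
  [ 0.0100   0.4475   0.0325]
  [ 0.1900   0.0825   0.6175]
(I − A)⁻¹ = adj(I−A) / det(I−A) ≈
  [   1.6865     0.4691     0.4810]
  [   0.0238     1.0629     0.0772]
  [   0.4513     0.1960     1.4667]
The output multiplier for sector j is the column-j sum of the Leontief inverse (I − A)⁻¹ = adj(I−A) / det(I−A).
Column 1 of adj(I−A): (0.7100, 0.0100, 0.1900); det(I−A) = 0.4210.
m_1 = (0.7100 + 0.0100 + 0.1900) / 0.4210 = 0.91 / 0.4210 ≈ 2.162.

m_1 = 2.162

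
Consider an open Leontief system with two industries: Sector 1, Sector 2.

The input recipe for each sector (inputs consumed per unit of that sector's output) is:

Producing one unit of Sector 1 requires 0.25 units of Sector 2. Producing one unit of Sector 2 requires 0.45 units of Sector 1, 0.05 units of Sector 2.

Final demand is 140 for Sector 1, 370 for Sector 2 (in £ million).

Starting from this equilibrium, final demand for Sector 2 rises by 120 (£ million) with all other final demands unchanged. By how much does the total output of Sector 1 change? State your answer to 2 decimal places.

Δx_1 = 64.48

I − A =
  [   1.00    -0.45]
  [  -0.25     0.95]
det(I−A) = (1.00)(0.95) − (-0.45)(-0.25) = 0.8375
adj(I−A) = [[0.95, 0.45], [0.25, 1.00]]
(I − A)⁻¹ = adj(I−A) / det(I−A) ≈
  [   1.1343     0.5373]
  [   0.2985     1.1940]
Δx = (I − A)⁻¹ Δd with Δd having +120 in the Sector 2 component and 0 elsewhere.
So Δx_1 = L_12 · (+120), where L_12 = adj(I−A)_12 / det(I−A) = 0.45 / 0.8375.
Δx_1 = 0.45 × (+120) / 0.8375 = 54.00 / 0.8375 ≈ 64.48.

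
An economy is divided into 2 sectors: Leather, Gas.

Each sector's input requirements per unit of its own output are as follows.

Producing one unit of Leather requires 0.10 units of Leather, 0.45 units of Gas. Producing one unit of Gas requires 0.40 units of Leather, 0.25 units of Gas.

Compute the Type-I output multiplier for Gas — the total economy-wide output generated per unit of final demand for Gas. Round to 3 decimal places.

m_G = 2.626

I − A =
  [   0.90    -0.40]
  [  -0.45     0.75]
det(I−A) = (0.90)(0.75) − (-0.40)(-0.45) = 0.4950
adj(I−A) = [[0.75, 0.40], [0.45, 0.90]]
(I − A)⁻¹ = adj(I−A) / det(I−A) ≈
  [   1.5152     0.8081]
  [   0.9091     1.8182]
The output multiplier for sector j is the column-j sum of the Leontief inverse (I − A)⁻¹ = adj(I−A) / det(I−A).
Column G of adj(I−A): (0.40, 0.90); det(I−A) = 0.4950.
m_G = (0.40 + 0.90) / 0.4950 = 1.30 / 0.4950 ≈ 2.626.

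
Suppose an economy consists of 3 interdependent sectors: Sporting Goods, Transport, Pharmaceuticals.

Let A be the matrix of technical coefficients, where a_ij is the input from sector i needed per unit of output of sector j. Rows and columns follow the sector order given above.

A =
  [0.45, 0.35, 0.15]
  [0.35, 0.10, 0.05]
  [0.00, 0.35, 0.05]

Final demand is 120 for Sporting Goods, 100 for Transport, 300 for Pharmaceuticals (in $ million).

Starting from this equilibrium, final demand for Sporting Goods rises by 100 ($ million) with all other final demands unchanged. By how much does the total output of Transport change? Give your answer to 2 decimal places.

Δx_2 = 102.03

I − A =
  [   0.55    -0.35    -0.15]
  [  -0.35     0.90    -0.05]
  [   0.00    -0.35     0.95]
Cofactors of I−A, C_ij = (−1)^(i+j)·(minor ij) (rows/columns in the sector order above):
  C_11 = (0.90)(0.95) − (-0.05)(-0.35) = 0.8375
  C_12 = −[(-0.35)(0.95) − (-0.05)(0.00)] = 0.3325
  C_13 = (-0.35)(-0.35) − (0.90)(0.00) = 0.1225
  C_21 = −[(-0.35)(0.95) − (-0.15)(-0.35)] = 0.3850
  C_22 = (0.55)(0.95) − (-0.15)(0.00) = 0.5225
  C_23 = −[(0.55)(-0.35) − (-0.35)(0.00)] = 0.1925
  C_31 = (-0.35)(-0.05) − (-0.15)(0.90) = 0.1525
  C_32 = −[(0.55)(-0.05) − (-0.15)(-0.35)] = 0.0800
  C_33 = (0.55)(0.90) − (-0.35)(-0.35) = 0.3725
det(I−A) = Σ_j (I−A)_1j·C_1j = (0.55)(0.8375) + (-0.35)(0.3325) + (-0.15)(0.1225) = 0.325875
adj(I−A) = Cᵀ =
  [ 0.8375   0.3850   0.1525]
  [ 0.3325   0.5225   0.0800]
  [ 0.1225   0.1925   0.3725]
(I − A)⁻¹ = adj(I−A) / det(I−A) ≈
  [   2.5700     1.1814     0.4680]
  [   1.0203     1.6034     0.2455]
  [   0.3759     0.5907     1.1431]
Δx = (I − A)⁻¹ Δd with Δd having +100 in the Sporting Goods component and 0 elsewhere.
So Δx_2 = L_21 · (+100), where L_21 = adj(I−A)_21 / det(I−A) = 0.3325 / 0.325875.
Δx_2 = 0.3325 × (+100) / 0.325875 = 33.25 / 0.325875 ≈ 102.03.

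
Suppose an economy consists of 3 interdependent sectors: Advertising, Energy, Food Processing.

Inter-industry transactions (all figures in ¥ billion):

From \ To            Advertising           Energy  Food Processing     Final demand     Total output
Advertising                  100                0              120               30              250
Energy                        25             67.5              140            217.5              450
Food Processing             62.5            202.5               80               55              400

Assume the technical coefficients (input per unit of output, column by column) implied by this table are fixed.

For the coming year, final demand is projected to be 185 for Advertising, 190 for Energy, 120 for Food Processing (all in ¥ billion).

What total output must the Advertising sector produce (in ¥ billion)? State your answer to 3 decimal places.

Technical coefficients a_ij = z_ij / X_j:
  a_AA = 100/250 = 0.40, a_EA = 25/250 = 0.10, a_FA = 62.5/250 = 0.25
  a_AE = 0/450 = 0.00, a_EE = 67.5/450 = 0.15, a_FE = 202.5/450 = 0.45
  a_AF = 120/400 = 0.30, a_EF = 140/400 = 0.35, a_FF = 80/400 = 0.20
I − A =
  [   0.60     0.00    -0.30]
  [  -0.10     0.85    -0.35]
  [  -0.25    -0.45     0.80]
Cofactors of I−A, C_ij = (−1)^(i+j)·(minor ij) (rows/columns in the sector order above):
  C_11 = (0.85)(0.80) − (-0.35)(-0.45) = 0.5225
  C_12 = −[(-0.10)(0.80) − (-0.35)(-0.25)] = 0.1675
  C_13 = (-0.10)(-0.45) − (0.85)(-0.25) = 0.2575
  C_21 = −[(0.00)(0.80) − (-0.30)(-0.45)] = 0.1350
  C_22 = (0.60)(0.80) − (-0.30)(-0.25) = 0.4050
  C_23 = −[(0.60)(-0.45) − (0.00)(-0.25)] = 0.2700
  C_31 = (0.00)(-0.35) − (-0.30)(0.85) = 0.2550
  C_32 = −[(0.60)(-0.35) − (-0.30)(-0.10)] = 0.2400
  C_33 = (0.60)(0.85) − (0.00)(-0.10) = 0.5100
det(I−A) = Σ_j (I−A)_1j·C_1j = (0.60)(0.5225) + (0.00)(0.1675) + (-0.30)(0.2575) = 0.23625
adj(I−A) = Cᵀ =
  [ 0.5225   0.1350   0.2550]
  [ 0.1675   0.4050   0.2400]
  [ 0.2575   0.2700   0.5100]
(I − A)⁻¹ = adj(I−A) / det(I−A) ≈
  [   2.2116     0.5714     1.0794]
  [   0.7090     1.7143     1.0159]
  [   1.0899     1.1429     2.1587]
x = (I − A)⁻¹ d = adj(I−A)·d / det(I−A), with det(I−A) = 0.23625:
  x_A = (0.5225·185 + 0.1350·190 + 0.2550·120) / 0.23625 = 152.9125 / 0.23625 ≈ 647.249
  x_E = (0.1675·185 + 0.4050·190 + 0.2400·120) / 0.23625 = 136.7375 / 0.23625 ≈ 578.783
  x_F = (0.2575·185 + 0.2700·190 + 0.5100·120) / 0.23625 = 160.1375 / 0.23625 ≈ 677.831

x_A = 647.249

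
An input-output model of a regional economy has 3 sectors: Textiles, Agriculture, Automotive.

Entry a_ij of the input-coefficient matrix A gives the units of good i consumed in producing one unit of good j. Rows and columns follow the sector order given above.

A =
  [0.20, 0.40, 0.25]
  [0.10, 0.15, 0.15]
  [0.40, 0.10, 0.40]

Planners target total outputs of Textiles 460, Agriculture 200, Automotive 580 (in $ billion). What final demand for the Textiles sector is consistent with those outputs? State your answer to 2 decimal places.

d_1 = 143.00

I − A =
  [   0.80    -0.40    -0.25]
  [  -0.10     0.85    -0.15]
  [  -0.40    -0.10     0.60]
d = (I − A) x:
  d_1 = (+0.80)·460 + (-0.40)·200 + (-0.25)·580 = 143.00
  d_2 = (-0.10)·460 + (+0.85)·200 + (-0.15)·580 = 37.00
  d_3 = (-0.40)·460 + (-0.10)·200 + (+0.60)·580 = 144.00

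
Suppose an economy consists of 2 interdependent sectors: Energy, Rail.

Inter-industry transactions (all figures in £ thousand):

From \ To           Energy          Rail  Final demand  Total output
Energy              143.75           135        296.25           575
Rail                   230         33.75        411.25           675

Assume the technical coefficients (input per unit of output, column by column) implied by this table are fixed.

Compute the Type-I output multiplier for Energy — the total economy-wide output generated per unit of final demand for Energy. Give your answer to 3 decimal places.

Technical coefficients a_ij = z_ij / X_j:
  a_11 = 143.75/575 = 0.25, a_21 = 230/575 = 0.40
  a_12 = 135/675 = 0.20, a_22 = 33.75/675 = 0.05
I − A =
  [   0.75    -0.20]
  [  -0.40     0.95]
det(I−A) = (0.75)(0.95) − (-0.20)(-0.40) = 0.6325
adj(I−A) = [[0.95, 0.20], [0.40, 0.75]]
(I − A)⁻¹ = adj(I−A) / det(I−A) ≈
  [   1.5020     0.3162]
  [   0.6324     1.1858]
The output multiplier for sector j is the column-j sum of the Leontief inverse (I − A)⁻¹ = adj(I−A) / det(I−A).
Column 1 of adj(I−A): (0.95, 0.40); det(I−A) = 0.6325.
m_1 = (0.95 + 0.40) / 0.6325 = 1.35 / 0.6325 ≈ 2.134.

m_1 = 2.134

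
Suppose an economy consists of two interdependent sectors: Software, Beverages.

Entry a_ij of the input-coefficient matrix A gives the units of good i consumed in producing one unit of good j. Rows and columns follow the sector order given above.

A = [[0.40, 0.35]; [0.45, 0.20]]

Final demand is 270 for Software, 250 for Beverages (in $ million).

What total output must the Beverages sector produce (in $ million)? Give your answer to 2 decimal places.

I − A =
  [   0.60    -0.35]
  [  -0.45     0.80]
det(I−A) = (0.60)(0.80) − (-0.35)(-0.45) = 0.3225
adj(I−A) = [[0.80, 0.35], [0.45, 0.60]]
(I − A)⁻¹ = adj(I−A) / det(I−A) ≈
  [   2.4806     1.0853]
  [   1.3953     1.8605]
x = (I − A)⁻¹ d = adj(I−A)·d / det(I−A), with det(I−A) = 0.3225:
  x_1 = (0.80·270 + 0.35·250) / 0.3225 = 303.50 / 0.3225 ≈ 941.09
  x_2 = (0.45·270 + 0.60·250) / 0.3225 = 271.50 / 0.3225 ≈ 841.86

x_2 = 841.86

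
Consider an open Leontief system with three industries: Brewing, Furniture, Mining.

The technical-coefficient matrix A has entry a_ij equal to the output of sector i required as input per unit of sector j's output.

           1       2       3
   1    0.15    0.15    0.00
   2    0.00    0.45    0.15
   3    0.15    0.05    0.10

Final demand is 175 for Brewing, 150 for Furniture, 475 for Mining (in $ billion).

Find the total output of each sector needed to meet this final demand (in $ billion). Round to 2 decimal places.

I − A =
  [   0.85    -0.15     0.00]
  [   0.00     0.55    -0.15]
  [  -0.15    -0.05     0.90]
Cofactors of I−A, C_ij = (−1)^(i+j)·(minor ij) (rows/columns in the sector order above):
  C_11 = (0.55)(0.90) − (-0.15)(-0.05) = 0.4875
  C_12 = −[(0.00)(0.90) − (-0.15)(-0.15)] = 0.0225
  C_13 = (0.00)(-0.05) − (0.55)(-0.15) = 0.0825
  C_21 = −[(-0.15)(0.90) − (0.00)(-0.05)] = 0.1350
  C_22 = (0.85)(0.90) − (0.00)(-0.15) = 0.7650
  C_23 = −[(0.85)(-0.05) − (-0.15)(-0.15)] = 0.0650
  C_31 = (-0.15)(-0.15) − (0.00)(0.55) = 0.0225
  C_32 = −[(0.85)(-0.15) − (0.00)(0.00)] = 0.1275
  C_33 = (0.85)(0.55) − (-0.15)(0.00) = 0.4675
det(I−A) = Σ_j (I−A)_1j·C_1j = (0.85)(0.4875) + (-0.15)(0.0225) + (0.00)(0.0825) = 0.4110
adj(I−A) = Cᵀ =
  [ 0.4875   0.1350   0.0225]
  [ 0.0225   0.7650   0.1275]
  [ 0.0825   0.0650   0.4675]
(I − A)⁻¹ = adj(I−A) / det(I−A) ≈
  [   1.1861     0.3285     0.0547]
  [   0.0547     1.8613     0.3102]
  [   0.2007     0.1582     1.1375]
x = (I − A)⁻¹ d = adj(I−A)·d / det(I−A), with det(I−A) = 0.4110:
  x_1 = (0.4875·175 + 0.1350·150 + 0.0225·475) / 0.4110 = 116.25 / 0.4110 ≈ 282.85
  x_2 = (0.0225·175 + 0.7650·150 + 0.1275·475) / 0.4110 = 179.25 / 0.4110 ≈ 436.13
  x_3 = (0.0825·175 + 0.0650·150 + 0.4675·475) / 0.4110 = 246.25 / 0.4110 ≈ 599.15

x_1 = 282.85, x_2 = 436.13, x_3 = 599.15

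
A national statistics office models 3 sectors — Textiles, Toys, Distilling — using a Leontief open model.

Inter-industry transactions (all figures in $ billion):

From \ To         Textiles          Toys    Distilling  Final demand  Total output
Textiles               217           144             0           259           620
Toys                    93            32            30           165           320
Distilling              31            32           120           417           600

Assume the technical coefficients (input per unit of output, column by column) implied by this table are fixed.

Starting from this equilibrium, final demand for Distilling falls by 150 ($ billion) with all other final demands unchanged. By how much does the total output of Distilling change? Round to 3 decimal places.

Technical coefficients a_ij = z_ij / X_j:
  a_11 = 217/620 = 0.35, a_21 = 93/620 = 0.15, a_31 = 31/620 = 0.05
  a_12 = 144/320 = 0.45, a_22 = 32/320 = 0.10, a_32 = 32/320 = 0.10
  a_13 = 0/600 = 0.00, a_23 = 30/600 = 0.05, a_33 = 120/600 = 0.20
I − A =
  [   0.65    -0.45     0.00]
  [  -0.15     0.90    -0.05]
  [  -0.05    -0.10     0.80]
Cofactors of I−A, C_ij = (−1)^(i+j)·(minor ij) (rows/columns in the sector order above):
  C_11 = (0.90)(0.80) − (-0.05)(-0.10) = 0.7150
  C_12 = −[(-0.15)(0.80) − (-0.05)(-0.05)] = 0.1225
  C_13 = (-0.15)(-0.10) − (0.90)(-0.05) = 0.0600
  C_21 = −[(-0.45)(0.80) − (0.00)(-0.10)] = 0.3600
  C_22 = (0.65)(0.80) − (0.00)(-0.05) = 0.5200
  C_23 = −[(0.65)(-0.10) − (-0.45)(-0.05)] = 0.0875
  C_31 = (-0.45)(-0.05) − (0.00)(0.90) = 0.0225
  C_32 = −[(0.65)(-0.05) − (0.00)(-0.15)] = 0.0325
  C_33 = (0.65)(0.90) − (-0.45)(-0.15) = 0.5175
det(I−A) = Σ_j (I−A)_1j·C_1j = (0.65)(0.7150) + (-0.45)(0.1225) + (0.00)(0.0600) = 0.409625
adj(I−A) = Cᵀ =
  [ 0.7150   0.3600   0.0225]
  [ 0.1225   0.5200   0.0325]
  [ 0.0600   0.0875   0.5175]
(I − A)⁻¹ = adj(I−A) / det(I−A) ≈
  [   1.7455     0.8789     0.0549]
  [   0.2991     1.2695     0.0793]
  [   0.1465     0.2136     1.2634]
Δx = (I − A)⁻¹ Δd with Δd having -150 in the Distilling component and 0 elsewhere.
So Δx_3 = L_33 · (-150), where L_33 = adj(I−A)_33 / det(I−A) = 0.5175 / 0.409625.
Δx_3 = 0.5175 × (-150) / 0.409625 = -77.625 / 0.409625 ≈ -189.503.

Δx_3 = -189.503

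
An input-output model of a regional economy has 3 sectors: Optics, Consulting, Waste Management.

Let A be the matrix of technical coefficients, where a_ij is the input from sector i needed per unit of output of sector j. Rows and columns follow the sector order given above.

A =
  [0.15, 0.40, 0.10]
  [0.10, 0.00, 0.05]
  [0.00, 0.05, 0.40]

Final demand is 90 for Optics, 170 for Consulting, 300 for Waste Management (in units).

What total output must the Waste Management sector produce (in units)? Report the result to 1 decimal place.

x_3 = 518.6

I − A =
  [   0.85    -0.40    -0.10]
  [  -0.10     1.00    -0.05]
  [   0.00    -0.05     0.60]
Cofactors of I−A, C_ij = (−1)^(i+j)·(minor ij) (rows/columns in the sector order above):
  C_11 = (1.00)(0.60) − (-0.05)(-0.05) = 0.5975
  C_12 = −[(-0.10)(0.60) − (-0.05)(0.00)] = 0.0600
  C_13 = (-0.10)(-0.05) − (1.00)(0.00) = 0.0050
  C_21 = −[(-0.40)(0.60) − (-0.10)(-0.05)] = 0.2450
  C_22 = (0.85)(0.60) − (-0.10)(0.00) = 0.5100
  C_23 = −[(0.85)(-0.05) − (-0.40)(0.00)] = 0.0425
  C_31 = (-0.40)(-0.05) − (-0.10)(1.00) = 0.1200
  C_32 = −[(0.85)(-0.05) − (-0.10)(-0.10)] = 0.0525
  C_33 = (0.85)(1.00) − (-0.40)(-0.10) = 0.8100
det(I−A) = Σ_j (I−A)_1j·C_1j = (0.85)(0.5975) + (-0.40)(0.0600) + (-0.10)(0.0050) = 0.483375
adj(I−A) = Cᵀ =
  [ 0.5975   0.2450   0.1200]
  [ 0.0600   0.5100   0.0525]
  [ 0.0050   0.0425   0.8100]
(I − A)⁻¹ = adj(I−A) / det(I−A) ≈
  [   1.2361     0.5069     0.2483]
  [   0.1241     1.0551     0.1086]
  [   0.0103     0.0879     1.6757]
x = (I − A)⁻¹ d = adj(I−A)·d / det(I−A), with det(I−A) = 0.483375:
  x_1 = (0.5975·90 + 0.2450·170 + 0.1200·300) / 0.483375 = 131.425 / 0.483375 ≈ 271.9
  x_2 = (0.0600·90 + 0.5100·170 + 0.0525·300) / 0.483375 = 107.85 / 0.483375 ≈ 223.1
  x_3 = (0.0050·90 + 0.0425·170 + 0.8100·300) / 0.483375 = 250.675 / 0.483375 ≈ 518.6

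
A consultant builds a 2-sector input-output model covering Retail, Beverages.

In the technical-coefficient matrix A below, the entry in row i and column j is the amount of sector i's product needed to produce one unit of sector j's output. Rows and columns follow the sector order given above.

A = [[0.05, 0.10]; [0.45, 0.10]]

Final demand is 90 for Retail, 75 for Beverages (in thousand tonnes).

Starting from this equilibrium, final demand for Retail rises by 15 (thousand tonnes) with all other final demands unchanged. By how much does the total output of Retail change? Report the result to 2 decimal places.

I − A =
  [   0.95    -0.10]
  [  -0.45     0.90]
det(I−A) = (0.95)(0.90) − (-0.10)(-0.45) = 0.8100
adj(I−A) = [[0.90, 0.10], [0.45, 0.95]]
(I − A)⁻¹ = adj(I−A) / det(I−A) ≈
  [   1.1111     0.1235]
  [   0.5556     1.1728]
Δx = (I − A)⁻¹ Δd with Δd having +15 in the Retail component and 0 elsewhere.
So Δx_1 = L_11 · (+15), where L_11 = adj(I−A)_11 / det(I−A) = 0.90 / 0.8100.
Δx_1 = 0.90 × (+15) / 0.8100 = 13.50 / 0.8100 ≈ 16.67.

Δx_1 = 16.67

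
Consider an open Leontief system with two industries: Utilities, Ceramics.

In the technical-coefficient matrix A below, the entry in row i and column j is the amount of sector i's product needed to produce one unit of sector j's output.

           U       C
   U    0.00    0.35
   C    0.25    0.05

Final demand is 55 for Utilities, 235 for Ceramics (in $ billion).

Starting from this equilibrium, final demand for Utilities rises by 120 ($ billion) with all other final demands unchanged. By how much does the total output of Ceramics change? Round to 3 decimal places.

Δx_C = 34.783

I − A =
  [   1.00    -0.35]
  [  -0.25     0.95]
det(I−A) = (1.00)(0.95) − (-0.35)(-0.25) = 0.8625
adj(I−A) = [[0.95, 0.35], [0.25, 1.00]]
(I − A)⁻¹ = adj(I−A) / det(I−A) ≈
  [   1.1014     0.4058]
  [   0.2899     1.1594]
Δx = (I − A)⁻¹ Δd with Δd having +120 in the Utilities component and 0 elsewhere.
So Δx_C = L_CU · (+120), where L_CU = adj(I−A)_CU / det(I−A) = 0.25 / 0.8625.
Δx_C = 0.25 × (+120) / 0.8625 = 30.00 / 0.8625 ≈ 34.783.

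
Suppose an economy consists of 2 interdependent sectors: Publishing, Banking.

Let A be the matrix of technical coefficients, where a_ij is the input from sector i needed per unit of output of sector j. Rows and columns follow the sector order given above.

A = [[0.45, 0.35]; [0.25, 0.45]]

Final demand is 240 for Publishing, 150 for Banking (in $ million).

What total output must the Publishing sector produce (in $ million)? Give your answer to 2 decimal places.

I − A =
  [   0.55    -0.35]
  [  -0.25     0.55]
det(I−A) = (0.55)(0.55) − (-0.35)(-0.25) = 0.2150
adj(I−A) = [[0.55, 0.35], [0.25, 0.55]]
(I − A)⁻¹ = adj(I−A) / det(I−A) ≈
  [   2.5581     1.6279]
  [   1.1628     2.5581]
x = (I − A)⁻¹ d = adj(I−A)·d / det(I−A), with det(I−A) = 0.2150:
  x_P = (0.55·240 + 0.35·150) / 0.2150 = 184.50 / 0.2150 ≈ 858.14
  x_B = (0.25·240 + 0.55·150) / 0.2150 = 142.50 / 0.2150 ≈ 662.79

x_P = 858.14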